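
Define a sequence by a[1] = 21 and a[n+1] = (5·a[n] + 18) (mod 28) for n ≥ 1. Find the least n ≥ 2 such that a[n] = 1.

a[1] = 21, a[2] = 11, a[3] = 17, a[4] = 19, a[5] = 1, a[6] = 23, a[7] = 21.
Since a[7] = a[1] = 21, the sequence is periodic with period 6.
The value 1 first appears (with n ≥ 2) at a[5].

5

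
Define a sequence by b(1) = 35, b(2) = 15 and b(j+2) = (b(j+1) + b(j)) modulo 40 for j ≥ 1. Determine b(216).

20

Listing terms: b(1) = 35, b(2) = 15, b(3) = 10, b(4) = 25, b(5) = 35, b(6) = 20, b(7) = 15, b(8) = 35, b(9) = 10, b(10) = 5, b(11) = 15, b(12) = 20, b(13) = 35, b(14) = 15.
The sequence repeats with period 12.
So b(216) = b(1 + ((216-1) mod 12)) = b(12) = 20.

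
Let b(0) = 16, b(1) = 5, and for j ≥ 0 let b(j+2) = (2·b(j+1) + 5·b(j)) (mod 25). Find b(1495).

b(0) = 16, b(1) = 5, b(2) = 15, b(3) = 5, b(4) = 10, b(5) = 20, b(6) = 15, b(7) = 5.
Since (b(6), b(7)) = (b(2), b(3)) = (15, 5) (two consecutive terms determine the rest), the sequence is eventually periodic: after a pre-period of length 2 it cycles with period 4.
For j ≥ 2, b(j) depends only on (j - 2) mod 4. (1495 - 2) mod 4 = 1, so b(1495) = b(3) = 5.

5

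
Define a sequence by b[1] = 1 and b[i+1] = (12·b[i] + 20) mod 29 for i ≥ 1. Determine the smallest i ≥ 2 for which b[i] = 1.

We have b[1] = 1,  b[2] = 3,  b[3] = 27,  b[4] = 25,  b[5] = 1.
Since b[5] = b[1] = 1, the sequence is periodic with period 4.
The value 1 next appears (with i ≥ 2) at b[5].

5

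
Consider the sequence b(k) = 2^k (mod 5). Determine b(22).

Listing terms: b(0) = 1,  b(1) = 2,  b(2) = 4,  b(3) = 3,  b(4) = 1.
Since b(4) = b(0) = 1, the sequence is periodic with period 4.
So b(22) = b(0 + ((22-0) mod 4)) = b(2) = 4.

4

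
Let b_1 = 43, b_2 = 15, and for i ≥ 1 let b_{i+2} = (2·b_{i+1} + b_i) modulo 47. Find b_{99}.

41

We have b_1 = 43, b_2 = 15, b_3 = 26, b_4 = 20, b_5 = 19, b_6 = 11, b_7 = 41, b_8 = 46, b_9 = 39, b_{10} = 30, b_{11} = 5, b_{12} = 40, b_{13} = 38, b_{14} = 22, b_{15} = 35, b_{16} = 45, b_{17} = 31, b_{18} = 13, b_{19} = 10, b_{20} = 33, b_{21} = 29, b_{22} = 44, b_{23} = 23, b_{24} = 43, b_{25} = 15.
The sequence repeats with period 23.
(99 - 1) mod 23 = 6, so b_{99} = b_7 = 41.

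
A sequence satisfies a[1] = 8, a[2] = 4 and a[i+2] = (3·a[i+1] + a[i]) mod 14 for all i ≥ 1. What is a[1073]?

a[1] = 8; a[2] = 4; a[3] = 6; a[4] = 8; a[5] = 2; a[6] = 0; a[7] = 2; a[8] = 6; a[9] = 6; a[10] = 10; a[11] = 8; a[12] = 6; a[13] = 12; a[14] = 0; a[15] = 12; a[16] = 8; a[17] = 8; a[18] = 4.
Since (a[17], a[18]) = (a[1], a[2]) = (8, 4) (two consecutive terms determine the rest), the sequence is periodic with period 16.
So a[1073] = a[1 + ((1073-1) mod 16)] = a[1] = 8.

8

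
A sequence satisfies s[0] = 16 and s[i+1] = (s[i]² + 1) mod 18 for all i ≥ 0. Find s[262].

14

s[0] = 16,  s[1] = 5,  s[2] = 8,  s[3] = 11,  s[4] = 14,  s[5] = 17,  s[6] = 2,  s[7] = 5.
Since s[7] = s[1] = 5, the sequence is eventually periodic: after a pre-period of length 1 it cycles with period 6.
For i ≥ 1, s[i] depends only on (i - 1) mod 6. (262 - 1) mod 6 = 3, so s[262] = s[4] = 14.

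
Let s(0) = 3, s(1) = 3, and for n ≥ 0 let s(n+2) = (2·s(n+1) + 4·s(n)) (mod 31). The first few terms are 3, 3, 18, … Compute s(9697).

19

Listing terms: s(0) = 3; s(1) = 3; s(2) = 18; s(3) = 17; s(4) = 13; s(5) = 1; s(6) = 23; s(7) = 19; s(8) = 6; s(9) = 26; s(10) = 14; s(11) = 8; s(12) = 10; s(13) = 21; s(14) = 20; s(15) = 0; s(16) = 18; s(17) = 5; s(18) = 20; s(19) = 29; s(20) = 14; s(21) = 20; s(22) = 3; s(23) = 24; s(24) = 29; s(25) = 30; s(26) = 21; s(27) = 7; s(28) = 5; s(29) = 7; s(30) = 3; s(31) = 3.
Since (s(30), s(31)) = (s(0), s(1)) = (3, 3) (two consecutive terms determine the rest), the sequence is periodic with period 30.
(9697 - 0) mod 30 = 7, so s(9697) = s(7) = 19.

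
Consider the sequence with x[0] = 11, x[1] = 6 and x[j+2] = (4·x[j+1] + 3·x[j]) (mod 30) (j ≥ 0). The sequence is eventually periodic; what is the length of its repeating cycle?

Computing terms: x[0] = 11; x[1] = 6; x[2] = 27; x[3] = 6; x[4] = 15; x[5] = 18; x[6] = 27; x[7] = 12; x[8] = 9; x[9] = 12; x[10] = 15; x[11] = 6; x[12] = 9; x[13] = 24; x[14] = 3; x[15] = 24; x[16] = 15; x[17] = 12; x[18] = 3; x[19] = 18; x[20] = 21; x[21] = 18; x[22] = 15; x[23] = 24; x[24] = 21; x[25] = 6; x[26] = 27.
Since (x[25], x[26]) = (x[1], x[2]) = (6, 27) (two consecutive terms determine the rest), the sequence is eventually periodic: after a pre-period of length 1 it cycles with period 24.

24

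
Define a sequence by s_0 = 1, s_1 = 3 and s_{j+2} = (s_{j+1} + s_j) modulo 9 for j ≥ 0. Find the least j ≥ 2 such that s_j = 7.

3

Listing terms: s_0 = 1, s_1 = 3, s_2 = 4, s_3 = 7, s_4 = 2, s_5 = 0, s_6 = 2, s_7 = 2, s_8 = 4, s_9 = 6, s_{10} = 1, s_{11} = 7, s_{12} = 8, s_{13} = 6, s_{14} = 5, s_{15} = 2, s_{16} = 7, s_{17} = 0, s_{18} = 7, s_{19} = 7, s_{20} = 5, s_{21} = 3, s_{22} = 8, s_{23} = 2, s_{24} = 1, s_{25} = 3.
The sequence repeats with period 24.
The value 7 first appears (with j ≥ 2) at s_3.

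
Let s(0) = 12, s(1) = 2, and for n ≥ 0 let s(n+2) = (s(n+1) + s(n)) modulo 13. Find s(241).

10

s(0) = 12, s(1) = 2, s(2) = 1, s(3) = 3, s(4) = 4, s(5) = 7, s(6) = 11, s(7) = 5, s(8) = 3, s(9) = 8, s(10) = 11, s(11) = 6, s(12) = 4, s(13) = 10, s(14) = 1, s(15) = 11, s(16) = 12, s(17) = 10, s(18) = 9, s(19) = 6, s(20) = 2, s(21) = 8, s(22) = 10, s(23) = 5, s(24) = 2, s(25) = 7, s(26) = 9, s(27) = 3, s(28) = 12, s(29) = 2.
The sequence repeats with period 28.
So s(241) = s(0 + ((241-0) mod 28)) = s(17) = 10.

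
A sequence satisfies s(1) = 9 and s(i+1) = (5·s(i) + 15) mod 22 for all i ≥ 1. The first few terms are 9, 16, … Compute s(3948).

18

s(1) = 9, s(2) = 16, s(3) = 7, s(4) = 6, s(5) = 1, s(6) = 20, s(7) = 5, s(8) = 18, s(9) = 17, s(10) = 12, s(11) = 9.
Since s(11) = s(1) = 9, the sequence is periodic with period 10.
(3948 - 1) mod 10 = 7, so s(3948) = s(8) = 18.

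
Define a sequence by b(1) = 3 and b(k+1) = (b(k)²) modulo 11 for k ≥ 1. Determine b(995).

4

We have b(1) = 3; b(2) = 9; b(3) = 4; b(4) = 5; b(5) = 3.
The sequence repeats with period 4.
(995 - 1) mod 4 = 2, so b(995) = b(3) = 4.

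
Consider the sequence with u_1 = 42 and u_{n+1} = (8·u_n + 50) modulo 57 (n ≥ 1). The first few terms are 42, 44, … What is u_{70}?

17

Computing terms: u_1 = 42,  u_2 = 44,  u_3 = 3,  u_4 = 17,  u_5 = 15,  u_6 = 56,  u_7 = 42.
The sequence repeats with period 6.
(70 - 1) mod 6 = 3, so u_{70} = u_4 = 17.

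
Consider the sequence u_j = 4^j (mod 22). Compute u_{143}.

20

Listing terms: u_1 = 4, u_2 = 16, u_3 = 20, u_4 = 14, u_5 = 12, u_6 = 4.
The sequence repeats with period 5.
So u_{143} = u_{1 + ((143-1) mod 5)} = u_3 = 20.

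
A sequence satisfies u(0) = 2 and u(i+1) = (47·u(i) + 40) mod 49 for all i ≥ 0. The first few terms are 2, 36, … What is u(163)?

u(0) = 2, u(1) = 36, u(2) = 17, u(3) = 6, u(4) = 28, u(5) = 33, u(6) = 23, u(7) = 43, u(8) = 3, u(9) = 34, u(10) = 21, u(11) = 47, u(12) = 44, u(13) = 1, u(14) = 38, u(15) = 13, u(16) = 14, u(17) = 12, u(18) = 16, u(19) = 8, u(20) = 24, u(21) = 41, u(22) = 7, u(23) = 26, u(24) = 37, u(25) = 15, u(26) = 10, u(27) = 20, u(28) = 0, u(29) = 40, u(30) = 9, u(31) = 22, u(32) = 45, u(33) = 48, u(34) = 42, u(35) = 5, u(36) = 30, u(37) = 29, u(38) = 31, u(39) = 27, u(40) = 35, u(41) = 19, u(42) = 2.
Since u(42) = u(0) = 2, the sequence is periodic with period 42.
So u(163) = u(0 + ((163-0) mod 42)) = u(37) = 29.

29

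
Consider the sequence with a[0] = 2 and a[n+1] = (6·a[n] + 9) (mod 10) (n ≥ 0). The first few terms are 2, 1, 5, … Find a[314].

3

We have a[0] = 2, a[1] = 1, a[2] = 5, a[3] = 9, a[4] = 3, a[5] = 7, a[6] = 1.
Since a[6] = a[1] = 1, the sequence is eventually periodic: after a pre-period of length 1 it cycles with period 5.
For n ≥ 1, a[n] depends only on (n - 1) mod 5. (314 - 1) mod 5 = 3, so a[314] = a[4] = 3.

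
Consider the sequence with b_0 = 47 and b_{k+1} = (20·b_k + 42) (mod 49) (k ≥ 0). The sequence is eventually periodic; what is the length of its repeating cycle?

14

We have b_0 = 47,  b_1 = 2,  b_2 = 33,  b_3 = 16,  b_4 = 19,  b_5 = 30,  b_6 = 5,  b_7 = 44,  b_8 = 40,  b_9 = 9,  b_{10} = 26,  b_{11} = 23,  b_{12} = 12,  b_{13} = 37,  b_{14} = 47.
The sequence repeats with period 14.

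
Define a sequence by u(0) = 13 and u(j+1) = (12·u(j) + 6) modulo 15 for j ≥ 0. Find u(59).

6

u(0) = 13,  u(1) = 12,  u(2) = 0,  u(3) = 6,  u(4) = 3,  u(5) = 12.
Since u(5) = u(1) = 12, the sequence is eventually periodic: after a pre-period of length 1 it cycles with period 4.
For j ≥ 1, u(j) depends only on (j - 1) mod 4. (59 - 1) mod 4 = 2, so u(59) = u(3) = 6.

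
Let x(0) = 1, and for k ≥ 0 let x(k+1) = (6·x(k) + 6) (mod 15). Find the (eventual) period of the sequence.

Computing terms: x(0) = 1; x(1) = 12; x(2) = 3; x(3) = 9; x(4) = 0; x(5) = 6; x(6) = 12.
Since x(6) = x(1) = 12, the sequence is eventually periodic: after a pre-period of length 1 it cycles with period 5.

5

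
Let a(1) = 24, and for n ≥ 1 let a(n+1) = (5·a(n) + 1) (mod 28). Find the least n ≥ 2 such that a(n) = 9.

Listing terms: a(1) = 24; a(2) = 9; a(3) = 18; a(4) = 7; a(5) = 8; a(6) = 13; a(7) = 10; a(8) = 23; a(9) = 4; a(10) = 21; a(11) = 22; a(12) = 27; a(13) = 24.
The sequence repeats with period 12.
The value 9 first appears (with n ≥ 2) at a(2).

2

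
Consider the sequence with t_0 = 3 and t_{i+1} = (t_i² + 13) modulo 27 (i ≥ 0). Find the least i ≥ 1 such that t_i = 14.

t_0 = 3, t_1 = 22, t_2 = 11, t_3 = 26, t_4 = 14, t_5 = 20, t_6 = 8, t_7 = 23, t_8 = 2, t_9 = 17, t_{10} = 5, t_{11} = 11.
Since t_{11} = t_2 = 11, the sequence is eventually periodic: after a pre-period of length 2 it cycles with period 9.
The value 14 first appears (with i ≥ 1) at t_4.

4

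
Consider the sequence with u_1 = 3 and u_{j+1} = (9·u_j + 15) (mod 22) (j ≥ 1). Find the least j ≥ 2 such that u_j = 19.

3

Listing terms: u_1 = 3; u_2 = 20; u_3 = 19; u_4 = 10; u_5 = 17; u_6 = 14; u_7 = 9; u_8 = 8; u_9 = 21; u_{10} = 6; u_{11} = 3.
Since u_{11} = u_1 = 3, the sequence is periodic with period 10.
The value 19 first appears (with j ≥ 2) at u_3.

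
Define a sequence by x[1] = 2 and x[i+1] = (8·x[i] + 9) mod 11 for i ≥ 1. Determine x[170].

6

We have x[1] = 2; x[2] = 3; x[3] = 0; x[4] = 9; x[5] = 4; x[6] = 8; x[7] = 7; x[8] = 10; x[9] = 1; x[10] = 6; x[11] = 2.
Since x[11] = x[1] = 2, the sequence is periodic with period 10.
So x[170] = x[1 + ((170-1) mod 10)] = x[10] = 6.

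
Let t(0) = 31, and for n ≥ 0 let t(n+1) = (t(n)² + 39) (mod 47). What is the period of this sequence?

We have t(0) = 31,  t(1) = 13,  t(2) = 20,  t(3) = 16,  t(4) = 13.
Since t(4) = t(1) = 13, the sequence is eventually periodic: after a pre-period of length 1 it cycles with period 3.

3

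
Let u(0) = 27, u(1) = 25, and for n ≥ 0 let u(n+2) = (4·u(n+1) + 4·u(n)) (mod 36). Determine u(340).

24

We have u(0) = 27,  u(1) = 25,  u(2) = 28,  u(3) = 32,  u(4) = 24,  u(5) = 8,  u(6) = 20,  u(7) = 4,  u(8) = 24,  u(9) = 4,  u(10) = 4,  u(11) = 32,  u(12) = 0,  u(13) = 20,  u(14) = 8,  u(15) = 4,  u(16) = 12,  u(17) = 28,  u(18) = 16,  u(19) = 32,  u(20) = 12,  u(21) = 32,  u(22) = 32,  u(23) = 4,  u(24) = 0,  u(25) = 16,  u(26) = 28,  u(27) = 32.
Since (u(26), u(27)) = (u(2), u(3)) = (28, 32) (two consecutive terms determine the rest), the sequence is eventually periodic: after a pre-period of length 2 it cycles with period 24.
For n ≥ 2, u(n) depends only on (n - 2) mod 24. (340 - 2) mod 24 = 2, so u(340) = u(4) = 24.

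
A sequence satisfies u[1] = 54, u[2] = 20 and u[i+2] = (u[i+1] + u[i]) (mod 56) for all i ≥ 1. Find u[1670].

52

Listing terms: u[1] = 54; u[2] = 20; u[3] = 18; u[4] = 38; u[5] = 0; u[6] = 38; u[7] = 38; u[8] = 20; u[9] = 2; u[10] = 22; u[11] = 24; u[12] = 46; u[13] = 14; u[14] = 4; u[15] = 18; u[16] = 22; u[17] = 40; u[18] = 6; u[19] = 46; u[20] = 52; u[21] = 42; u[22] = 38; u[23] = 24; u[24] = 6; u[25] = 30; u[26] = 36; u[27] = 10; u[28] = 46; u[29] = 0; u[30] = 46; u[31] = 46; u[32] = 36; u[33] = 26; u[34] = 6; u[35] = 32; u[36] = 38; u[37] = 14; u[38] = 52; u[39] = 10; u[40] = 6; u[41] = 16; u[42] = 22; u[43] = 38; u[44] = 4; u[45] = 42; u[46] = 46; u[47] = 32; u[48] = 22; u[49] = 54; u[50] = 20.
The sequence repeats with period 48.
So u[1670] = u[1 + ((1670-1) mod 48)] = u[38] = 52.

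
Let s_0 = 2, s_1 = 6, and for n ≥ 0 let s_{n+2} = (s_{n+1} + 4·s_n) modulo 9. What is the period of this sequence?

24

s_0 = 2, s_1 = 6, s_2 = 5, s_3 = 2, s_4 = 4, s_5 = 3, s_6 = 1, s_7 = 4, s_8 = 8, s_9 = 6, s_{10} = 2, s_{11} = 8, s_{12} = 7, s_{13} = 3, s_{14} = 4, s_{15} = 7, s_{16} = 5, s_{17} = 6, s_{18} = 8, s_{19} = 5, s_{20} = 1, s_{21} = 3, s_{22} = 7, s_{23} = 1, s_{24} = 2, s_{25} = 6.
Since (s_{24}, s_{25}) = (s_0, s_1) = (2, 6) (two consecutive terms determine the rest), the sequence is periodic with period 24.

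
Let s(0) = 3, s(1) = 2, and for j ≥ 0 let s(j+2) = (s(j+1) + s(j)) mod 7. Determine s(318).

s(0) = 3, s(1) = 2, s(2) = 5, s(3) = 0, s(4) = 5, s(5) = 5, s(6) = 3, s(7) = 1, s(8) = 4, s(9) = 5, s(10) = 2, s(11) = 0, s(12) = 2, s(13) = 2, s(14) = 4, s(15) = 6, s(16) = 3, s(17) = 2.
The sequence repeats with period 16.
(318 - 0) mod 16 = 14, so s(318) = s(14) = 4.

4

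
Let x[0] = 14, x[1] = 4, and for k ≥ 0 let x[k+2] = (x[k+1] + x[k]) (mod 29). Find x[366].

18

We have x[0] = 14; x[1] = 4; x[2] = 18; x[3] = 22; x[4] = 11; x[5] = 4; x[6] = 15; x[7] = 19; x[8] = 5; x[9] = 24; x[10] = 0; x[11] = 24; x[12] = 24; x[13] = 19; x[14] = 14; x[15] = 4.
Since (x[14], x[15]) = (x[0], x[1]) = (14, 4) (two consecutive terms determine the rest), the sequence is periodic with period 14.
So x[366] = x[0 + ((366-0) mod 14)] = x[2] = 18.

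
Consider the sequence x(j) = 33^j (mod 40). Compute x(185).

Listing terms: x(1) = 33, x(2) = 9, x(3) = 17, x(4) = 1, x(5) = 33.
The sequence repeats with period 4.
So x(185) = x(1 + ((185-1) mod 4)) = x(1) = 33.

33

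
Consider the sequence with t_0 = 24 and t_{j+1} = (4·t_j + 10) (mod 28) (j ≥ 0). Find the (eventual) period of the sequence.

3

Computing terms: t_0 = 24; t_1 = 22; t_2 = 14; t_3 = 10; t_4 = 22.
Since t_4 = t_1 = 22, the sequence is eventually periodic: after a pre-period of length 1 it cycles with period 3.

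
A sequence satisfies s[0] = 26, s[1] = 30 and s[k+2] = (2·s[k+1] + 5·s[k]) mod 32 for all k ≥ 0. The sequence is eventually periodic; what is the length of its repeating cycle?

8

Listing terms: s[0] = 26, s[1] = 30, s[2] = 30, s[3] = 18, s[4] = 26, s[5] = 14, s[6] = 30, s[7] = 2, s[8] = 26, s[9] = 30.
The sequence repeats with period 8.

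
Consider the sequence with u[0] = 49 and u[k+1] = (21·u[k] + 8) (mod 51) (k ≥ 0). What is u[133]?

Computing terms: u[0] = 49; u[1] = 17; u[2] = 8; u[3] = 23; u[4] = 32; u[5] = 17.
Since u[5] = u[1] = 17, the sequence is eventually periodic: after a pre-period of length 1 it cycles with period 4.
For k ≥ 1, u[k] depends only on (k - 1) mod 4. (133 - 1) mod 4 = 0, so u[133] = u[1] = 17.

17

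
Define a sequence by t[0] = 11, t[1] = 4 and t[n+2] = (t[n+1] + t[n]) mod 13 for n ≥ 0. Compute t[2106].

9

Computing terms: t[0] = 11; t[1] = 4; t[2] = 2; t[3] = 6; t[4] = 8; t[5] = 1; t[6] = 9; t[7] = 10; t[8] = 6; t[9] = 3; t[10] = 9; t[11] = 12; t[12] = 8; t[13] = 7; t[14] = 2; t[15] = 9; t[16] = 11; t[17] = 7; t[18] = 5; t[19] = 12; t[20] = 4; t[21] = 3; t[22] = 7; t[23] = 10; t[24] = 4; t[25] = 1; t[26] = 5; t[27] = 6; t[28] = 11; t[29] = 4.
Since (t[28], t[29]) = (t[0], t[1]) = (11, 4) (two consecutive terms determine the rest), the sequence is periodic with period 28.
(2106 - 0) mod 28 = 6, so t[2106] = t[6] = 9.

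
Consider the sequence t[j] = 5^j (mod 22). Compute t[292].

Listing terms: t[1] = 5, t[2] = 3, t[3] = 15, t[4] = 9, t[5] = 1, t[6] = 5.
Since t[6] = t[1] = 5, the sequence is periodic with period 5.
(292 - 1) mod 5 = 1, so t[292] = t[2] = 3.

3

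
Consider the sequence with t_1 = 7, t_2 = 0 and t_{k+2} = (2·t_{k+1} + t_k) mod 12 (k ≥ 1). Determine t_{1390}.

0

Listing terms: t_1 = 7; t_2 = 0; t_3 = 7; t_4 = 2; t_5 = 11; t_6 = 0; t_7 = 11; t_8 = 10; t_9 = 7; t_{10} = 0.
The sequence repeats with period 8.
So t_{1390} = t_{1 + ((1390-1) mod 8)} = t_6 = 0.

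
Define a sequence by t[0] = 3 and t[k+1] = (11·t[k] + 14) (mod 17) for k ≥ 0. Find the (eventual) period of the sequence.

We have t[0] = 3, t[1] = 13, t[2] = 4, t[3] = 7, t[4] = 6, t[5] = 12, t[6] = 10, t[7] = 5, t[8] = 1, t[9] = 8, t[10] = 0, t[11] = 14, t[12] = 15, t[13] = 9, t[14] = 11, t[15] = 16, t[16] = 3.
The sequence repeats with period 16.

16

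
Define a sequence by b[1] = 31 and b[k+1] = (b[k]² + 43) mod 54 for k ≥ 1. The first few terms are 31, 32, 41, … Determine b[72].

Listing terms: b[1] = 31, b[2] = 32, b[3] = 41, b[4] = 50, b[5] = 5, b[6] = 14, b[7] = 23, b[8] = 32.
Since b[8] = b[2] = 32, the sequence is eventually periodic: after a pre-period of length 1 it cycles with period 6.
For k ≥ 2, b[k] depends only on (k - 2) mod 6. (72 - 2) mod 6 = 4, so b[72] = b[6] = 14.

14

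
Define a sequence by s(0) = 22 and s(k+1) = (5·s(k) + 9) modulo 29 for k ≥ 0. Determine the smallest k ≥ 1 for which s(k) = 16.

4

We have s(0) = 22; s(1) = 3; s(2) = 24; s(3) = 13; s(4) = 16; s(5) = 2; s(6) = 19; s(7) = 17; s(8) = 7; s(9) = 15; s(10) = 26; s(11) = 23; s(12) = 8; s(13) = 20; s(14) = 22.
Since s(14) = s(0) = 22, the sequence is periodic with period 14.
The value 16 first appears (with k ≥ 1) at s(4).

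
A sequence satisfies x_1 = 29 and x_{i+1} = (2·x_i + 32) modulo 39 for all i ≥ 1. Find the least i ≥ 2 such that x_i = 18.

We have x_1 = 29,  x_2 = 12,  x_3 = 17,  x_4 = 27,  x_5 = 8,  x_6 = 9,  x_7 = 11,  x_8 = 15,  x_9 = 23,  x_{10} = 0,  x_{11} = 32,  x_{12} = 18,  x_{13} = 29.
The sequence repeats with period 12.
The value 18 first appears (with i ≥ 2) at x_{12}.

12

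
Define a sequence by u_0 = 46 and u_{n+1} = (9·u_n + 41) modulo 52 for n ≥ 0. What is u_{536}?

2

Computing terms: u_0 = 46, u_1 = 39, u_2 = 28, u_3 = 33, u_4 = 26, u_5 = 15, u_6 = 20, u_7 = 13, u_8 = 2, u_9 = 7, u_{10} = 0, u_{11} = 41, u_{12} = 46.
Since u_{12} = u_0 = 46, the sequence is periodic with period 12.
(536 - 0) mod 12 = 8, so u_{536} = u_8 = 2.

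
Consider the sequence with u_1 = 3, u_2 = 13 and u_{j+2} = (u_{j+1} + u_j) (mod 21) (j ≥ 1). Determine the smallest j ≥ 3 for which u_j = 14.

7

We have u_1 = 3,  u_2 = 13,  u_3 = 16,  u_4 = 8,  u_5 = 3,  u_6 = 11,  u_7 = 14,  u_8 = 4,  u_9 = 18,  u_{10} = 1,  u_{11} = 19,  u_{12} = 20,  u_{13} = 18,  u_{14} = 17,  u_{15} = 14,  u_{16} = 10,  u_{17} = 3,  u_{18} = 13.
The sequence repeats with period 16.
The value 14 first appears (with j ≥ 3) at u_7.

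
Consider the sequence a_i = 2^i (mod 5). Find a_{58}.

Computing terms: a_1 = 2,  a_2 = 4,  a_3 = 3,  a_4 = 1,  a_5 = 2.
The sequence repeats with period 4.
So a_{58} = a_{1 + ((58-1) mod 4)} = a_2 = 4.

4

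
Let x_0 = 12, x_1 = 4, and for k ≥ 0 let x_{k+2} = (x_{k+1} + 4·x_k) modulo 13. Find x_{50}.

Computing terms: x_0 = 12,  x_1 = 4,  x_2 = 0,  x_3 = 3,  x_4 = 3,  x_5 = 2,  x_6 = 1,  x_7 = 9,  x_8 = 0,  x_9 = 10,  x_{10} = 10,  x_{11} = 11,  x_{12} = 12,  x_{13} = 4.
Since (x_{12}, x_{13}) = (x_0, x_1) = (12, 4) (two consecutive terms determine the rest), the sequence is periodic with period 12.
(50 - 0) mod 12 = 2, so x_{50} = x_2 = 0.

0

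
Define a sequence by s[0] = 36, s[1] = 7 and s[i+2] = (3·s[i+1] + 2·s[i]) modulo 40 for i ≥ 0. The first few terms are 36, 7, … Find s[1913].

s[0] = 36,  s[1] = 7,  s[2] = 13,  s[3] = 13,  s[4] = 25,  s[5] = 21,  s[6] = 33,  s[7] = 21,  s[8] = 9,  s[9] = 29,  s[10] = 25,  s[11] = 13,  s[12] = 9,  s[13] = 13,  s[14] = 17,  s[15] = 37,  s[16] = 25,  s[17] = 29,  s[18] = 17,  s[19] = 29,  s[20] = 1,  s[21] = 21,  s[22] = 25,  s[23] = 37,  s[24] = 1,  s[25] = 37,  s[26] = 33,  s[27] = 13,  s[28] = 25.
Since (s[27], s[28]) = (s[3], s[4]) = (13, 25) (two consecutive terms determine the rest), the sequence is eventually periodic: after a pre-period of length 3 it cycles with period 24.
For i ≥ 3, s[i] depends only on (i - 3) mod 24. (1913 - 3) mod 24 = 14, so s[1913] = s[17] = 29.

29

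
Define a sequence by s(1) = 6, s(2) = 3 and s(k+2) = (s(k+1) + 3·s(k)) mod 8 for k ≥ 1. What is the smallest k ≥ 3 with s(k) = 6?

Computing terms: s(1) = 6; s(2) = 3; s(3) = 5; s(4) = 6; s(5) = 5; s(6) = 7; s(7) = 6; s(8) = 3.
The sequence repeats with period 6.
The value 6 first appears (with k ≥ 3) at s(4).

4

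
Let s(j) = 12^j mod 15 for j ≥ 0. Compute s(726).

9

Computing terms: s(0) = 1; s(1) = 12; s(2) = 9; s(3) = 3; s(4) = 6; s(5) = 12.
Since s(5) = s(1) = 12, the sequence is eventually periodic: after a pre-period of length 1 it cycles with period 4.
For j ≥ 1, s(j) depends only on (j - 1) mod 4. (726 - 1) mod 4 = 1, so s(726) = s(2) = 9.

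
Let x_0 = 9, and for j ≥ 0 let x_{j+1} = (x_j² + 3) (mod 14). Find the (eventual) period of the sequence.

Computing terms: x_0 = 9, x_1 = 0, x_2 = 3, x_3 = 12, x_4 = 7, x_5 = 10, x_6 = 5, x_7 = 0.
Since x_7 = x_1 = 0, the sequence is eventually periodic: after a pre-period of length 1 it cycles with period 6.

6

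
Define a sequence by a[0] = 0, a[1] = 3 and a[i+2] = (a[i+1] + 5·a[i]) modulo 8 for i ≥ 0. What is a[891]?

Computing terms: a[0] = 0; a[1] = 3; a[2] = 3; a[3] = 2; a[4] = 1; a[5] = 3; a[6] = 0; a[7] = 7; a[8] = 7; a[9] = 2; a[10] = 5; a[11] = 7; a[12] = 0; a[13] = 3.
Since (a[12], a[13]) = (a[0], a[1]) = (0, 3) (two consecutive terms determine the rest), the sequence is periodic with period 12.
(891 - 0) mod 12 = 3, so a[891] = a[3] = 2.

2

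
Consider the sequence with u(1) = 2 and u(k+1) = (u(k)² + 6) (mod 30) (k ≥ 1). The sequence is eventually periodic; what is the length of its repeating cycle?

Computing terms: u(1) = 2,  u(2) = 10,  u(3) = 16,  u(4) = 22,  u(5) = 10.
Since u(5) = u(2) = 10, the sequence is eventually periodic: after a pre-period of length 1 it cycles with period 3.

3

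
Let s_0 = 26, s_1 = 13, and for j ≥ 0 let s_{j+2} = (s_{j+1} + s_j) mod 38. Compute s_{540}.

Computing terms: s_0 = 26, s_1 = 13, s_2 = 1, s_3 = 14, s_4 = 15, s_5 = 29, s_6 = 6, s_7 = 35, s_8 = 3, s_9 = 0, s_{10} = 3, s_{11} = 3, s_{12} = 6, s_{13} = 9, s_{14} = 15, s_{15} = 24, s_{16} = 1, s_{17} = 25, s_{18} = 26, s_{19} = 13.
The sequence repeats with period 18.
(540 - 0) mod 18 = 0, so s_{540} = s_0 = 26.

26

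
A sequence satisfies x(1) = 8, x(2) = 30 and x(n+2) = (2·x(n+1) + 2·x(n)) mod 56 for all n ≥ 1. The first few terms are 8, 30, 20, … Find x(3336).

Listing terms: x(1) = 8,  x(2) = 30,  x(3) = 20,  x(4) = 44,  x(5) = 16,  x(6) = 8,  x(7) = 48,  x(8) = 0,  x(9) = 40,  x(10) = 24,  x(11) = 16,  x(12) = 24,  x(13) = 24,  x(14) = 40,  x(15) = 16,  x(16) = 0,  x(17) = 32,  x(18) = 8,  x(19) = 24,  x(20) = 8,  x(21) = 8,  x(22) = 32,  x(23) = 24,  x(24) = 0,  x(25) = 48,  x(26) = 40,  x(27) = 8,  x(28) = 40,  x(29) = 40,  x(30) = 48,  x(31) = 8,  x(32) = 0,  x(33) = 16,  x(34) = 32,  x(35) = 40,  x(36) = 32,  x(37) = 32,  x(38) = 16,  x(39) = 40,  x(40) = 0,  x(41) = 24,  x(42) = 48,  x(43) = 32,  x(44) = 48,  x(45) = 48,  x(46) = 24,  x(47) = 32,  x(48) = 0,  x(49) = 8,  x(50) = 16,  x(51) = 48,  x(52) = 16,  x(53) = 16,  x(54) = 8.
Since (x(53), x(54)) = (x(5), x(6)) = (16, 8) (two consecutive terms determine the rest), the sequence is eventually periodic: after a pre-period of length 4 it cycles with period 48.
For n ≥ 5, x(n) depends only on (n - 5) mod 48. (3336 - 5) mod 48 = 19, so x(3336) = x(24) = 0.

0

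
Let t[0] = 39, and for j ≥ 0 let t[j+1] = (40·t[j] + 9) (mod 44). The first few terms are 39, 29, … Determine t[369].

t[0] = 39,  t[1] = 29,  t[2] = 25,  t[3] = 41,  t[4] = 21,  t[5] = 13,  t[6] = 1,  t[7] = 5,  t[8] = 33,  t[9] = 9,  t[10] = 17,  t[11] = 29.
Since t[11] = t[1] = 29, the sequence is eventually periodic: after a pre-period of length 1 it cycles with period 10.
For j ≥ 1, t[j] depends only on (j - 1) mod 10. (369 - 1) mod 10 = 8, so t[369] = t[9] = 9.

9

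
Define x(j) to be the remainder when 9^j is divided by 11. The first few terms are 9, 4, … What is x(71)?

x(1) = 9,  x(2) = 4,  x(3) = 3,  x(4) = 5,  x(5) = 1,  x(6) = 9.
The sequence repeats with period 5.
So x(71) = x(1 + ((71-1) mod 5)) = x(1) = 9.

9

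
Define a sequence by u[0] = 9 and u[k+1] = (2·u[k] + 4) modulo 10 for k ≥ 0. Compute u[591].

Computing terms: u[0] = 9,  u[1] = 2,  u[2] = 8,  u[3] = 0,  u[4] = 4,  u[5] = 2.
Since u[5] = u[1] = 2, the sequence is eventually periodic: after a pre-period of length 1 it cycles with period 4.
For k ≥ 1, u[k] depends only on (k - 1) mod 4. (591 - 1) mod 4 = 2, so u[591] = u[3] = 0.

0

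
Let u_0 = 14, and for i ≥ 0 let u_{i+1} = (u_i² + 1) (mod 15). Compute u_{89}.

5

We have u_0 = 14, u_1 = 2, u_2 = 5, u_3 = 11, u_4 = 2.
Since u_4 = u_1 = 2, the sequence is eventually periodic: after a pre-period of length 1 it cycles with period 3.
For i ≥ 1, u_i depends only on (i - 1) mod 3. (89 - 1) mod 3 = 1, so u_{89} = u_2 = 5.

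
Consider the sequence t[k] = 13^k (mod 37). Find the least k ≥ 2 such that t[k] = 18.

Computing terms: t[1] = 13, t[2] = 21, t[3] = 14, t[4] = 34, t[5] = 35, t[6] = 11, t[7] = 32, t[8] = 9, t[9] = 6, t[10] = 4, t[11] = 15, t[12] = 10, t[13] = 19, t[14] = 25, t[15] = 29, t[16] = 7, t[17] = 17, t[18] = 36, t[19] = 24, t[20] = 16, t[21] = 23, t[22] = 3, t[23] = 2, t[24] = 26, t[25] = 5, t[26] = 28, t[27] = 31, t[28] = 33, t[29] = 22, t[30] = 27, t[31] = 18, t[32] = 12, t[33] = 8, t[34] = 30, t[35] = 20, t[36] = 1, t[37] = 13.
Since t[37] = t[1] = 13, the sequence is periodic with period 36.
The value 18 first appears (with k ≥ 2) at t[31].

31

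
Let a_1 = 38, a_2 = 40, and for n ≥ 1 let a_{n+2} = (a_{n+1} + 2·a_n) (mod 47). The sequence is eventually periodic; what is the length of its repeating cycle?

46

a_1 = 38,  a_2 = 40,  a_3 = 22,  a_4 = 8,  a_5 = 5,  a_6 = 21,  a_7 = 31,  a_8 = 26,  a_9 = 41,  a_{10} = 46,  a_{11} = 34,  a_{12} = 32,  a_{13} = 6,  a_{14} = 23,  a_{15} = 35,  a_{16} = 34,  a_{17} = 10,  a_{18} = 31,  a_{19} = 4,  a_{20} = 19,  a_{21} = 27,  a_{22} = 18,  a_{23} = 25,  a_{24} = 14,  a_{25} = 17,  a_{26} = 45,  a_{27} = 32,  a_{28} = 28,  a_{29} = 45,  a_{30} = 7,  a_{31} = 3,  a_{32} = 17,  a_{33} = 23,  a_{34} = 10,  a_{35} = 9,  a_{36} = 29,  a_{37} = 0,  a_{38} = 11,  a_{39} = 11,  a_{40} = 33,  a_{41} = 8,  a_{42} = 27,  a_{43} = 43,  a_{44} = 3,  a_{45} = 42,  a_{46} = 1,  a_{47} = 38,  a_{48} = 40.
Since (a_{47}, a_{48}) = (a_1, a_2) = (38, 40) (two consecutive terms determine the rest), the sequence is periodic with period 46.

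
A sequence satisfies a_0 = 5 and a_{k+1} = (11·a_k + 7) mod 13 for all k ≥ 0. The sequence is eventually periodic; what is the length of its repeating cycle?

Listing terms: a_0 = 5; a_1 = 10; a_2 = 0; a_3 = 7; a_4 = 6; a_5 = 8; a_6 = 4; a_7 = 12; a_8 = 9; a_9 = 2; a_{10} = 3; a_{11} = 1; a_{12} = 5.
Since a_{12} = a_0 = 5, the sequence is periodic with period 12.

12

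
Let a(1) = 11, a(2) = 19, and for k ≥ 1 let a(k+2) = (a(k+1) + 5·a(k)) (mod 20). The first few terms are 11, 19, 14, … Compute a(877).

19

Computing terms: a(1) = 11; a(2) = 19; a(3) = 14; a(4) = 9; a(5) = 19; a(6) = 4; a(7) = 19; a(8) = 19; a(9) = 14.
Since (a(8), a(9)) = (a(2), a(3)) = (19, 14) (two consecutive terms determine the rest), the sequence is eventually periodic: after a pre-period of length 1 it cycles with period 6.
For k ≥ 2, a(k) depends only on (k - 2) mod 6. (877 - 2) mod 6 = 5, so a(877) = a(7) = 19.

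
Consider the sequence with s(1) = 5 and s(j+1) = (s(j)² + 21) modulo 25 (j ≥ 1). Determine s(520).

Computing terms: s(1) = 5,  s(2) = 21,  s(3) = 12,  s(4) = 15,  s(5) = 21.
Since s(5) = s(2) = 21, the sequence is eventually periodic: after a pre-period of length 1 it cycles with period 3.
For j ≥ 2, s(j) depends only on (j - 2) mod 3. (520 - 2) mod 3 = 2, so s(520) = s(4) = 15.

15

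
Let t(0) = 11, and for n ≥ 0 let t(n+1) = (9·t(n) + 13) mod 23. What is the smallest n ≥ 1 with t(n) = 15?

9

Listing terms: t(0) = 11,  t(1) = 20,  t(2) = 9,  t(3) = 2,  t(4) = 8,  t(5) = 16,  t(6) = 19,  t(7) = 0,  t(8) = 13,  t(9) = 15,  t(10) = 10,  t(11) = 11.
The sequence repeats with period 11.
The value 15 first appears (with n ≥ 1) at t(9).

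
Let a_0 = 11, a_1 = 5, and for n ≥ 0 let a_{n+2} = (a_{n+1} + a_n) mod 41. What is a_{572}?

Listing terms: a_0 = 11,  a_1 = 5,  a_2 = 16,  a_3 = 21,  a_4 = 37,  a_5 = 17,  a_6 = 13,  a_7 = 30,  a_8 = 2,  a_9 = 32,  a_{10} = 34,  a_{11} = 25,  a_{12} = 18,  a_{13} = 2,  a_{14} = 20,  a_{15} = 22,  a_{16} = 1,  a_{17} = 23,  a_{18} = 24,  a_{19} = 6,  a_{20} = 30,  a_{21} = 36,  a_{22} = 25,  a_{23} = 20,  a_{24} = 4,  a_{25} = 24,  a_{26} = 28,  a_{27} = 11,  a_{28} = 39,  a_{29} = 9,  a_{30} = 7,  a_{31} = 16,  a_{32} = 23,  a_{33} = 39,  a_{34} = 21,  a_{35} = 19,  a_{36} = 40,  a_{37} = 18,  a_{38} = 17,  a_{39} = 35,  a_{40} = 11,  a_{41} = 5.
Since (a_{40}, a_{41}) = (a_0, a_1) = (11, 5) (two consecutive terms determine the rest), the sequence is periodic with period 40.
So a_{572} = a_{0 + ((572-0) mod 40)} = a_{12} = 18.

18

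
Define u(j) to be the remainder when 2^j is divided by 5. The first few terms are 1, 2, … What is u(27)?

We have u(0) = 1,  u(1) = 2,  u(2) = 4,  u(3) = 3,  u(4) = 1.
Since u(4) = u(0) = 1, the sequence is periodic with period 4.
(27 - 0) mod 4 = 3, so u(27) = u(3) = 3.

3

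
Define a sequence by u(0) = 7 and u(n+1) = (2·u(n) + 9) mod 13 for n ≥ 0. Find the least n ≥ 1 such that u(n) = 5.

Listing terms: u(0) = 7, u(1) = 10, u(2) = 3, u(3) = 2, u(4) = 0, u(5) = 9, u(6) = 1, u(7) = 11, u(8) = 5, u(9) = 6, u(10) = 8, u(11) = 12, u(12) = 7.
The sequence repeats with period 12.
The value 5 first appears (with n ≥ 1) at u(8).

8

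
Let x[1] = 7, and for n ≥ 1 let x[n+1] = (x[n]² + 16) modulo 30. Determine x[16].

x[1] = 7; x[2] = 5; x[3] = 11; x[4] = 17; x[5] = 5.
Since x[5] = x[2] = 5, the sequence is eventually periodic: after a pre-period of length 1 it cycles with period 3.
For n ≥ 2, x[n] depends only on (n - 2) mod 3. (16 - 2) mod 3 = 2, so x[16] = x[4] = 17.

17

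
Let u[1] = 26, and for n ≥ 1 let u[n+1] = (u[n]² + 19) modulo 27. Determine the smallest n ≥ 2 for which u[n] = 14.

3

Listing terms: u[1] = 26, u[2] = 20, u[3] = 14, u[4] = 26.
The sequence repeats with period 3.
The value 14 first appears (with n ≥ 2) at u[3].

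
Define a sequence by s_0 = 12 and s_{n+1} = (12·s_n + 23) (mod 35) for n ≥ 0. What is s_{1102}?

7

s_0 = 12, s_1 = 27, s_2 = 32, s_3 = 22, s_4 = 7, s_5 = 2, s_6 = 12.
The sequence repeats with period 6.
So s_{1102} = s_{0 + ((1102-0) mod 6)} = s_4 = 7.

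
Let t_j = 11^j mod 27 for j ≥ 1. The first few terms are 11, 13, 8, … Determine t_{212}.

4

t_1 = 11, t_2 = 13, t_3 = 8, t_4 = 7, t_5 = 23, t_6 = 10, t_7 = 2, t_8 = 22, t_9 = 26, t_{10} = 16, t_{11} = 14, t_{12} = 19, t_{13} = 20, t_{14} = 4, t_{15} = 17, t_{16} = 25, t_{17} = 5, t_{18} = 1, t_{19} = 11.
The sequence repeats with period 18.
So t_{212} = t_{1 + ((212-1) mod 18)} = t_{14} = 4.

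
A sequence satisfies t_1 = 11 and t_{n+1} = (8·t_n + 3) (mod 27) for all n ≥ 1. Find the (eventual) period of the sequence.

Listing terms: t_1 = 11; t_2 = 10; t_3 = 2; t_4 = 19; t_5 = 20; t_6 = 1; t_7 = 11.
The sequence repeats with period 6.

6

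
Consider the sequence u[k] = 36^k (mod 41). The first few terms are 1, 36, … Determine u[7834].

31

We have u[0] = 1, u[1] = 36, u[2] = 25, u[3] = 39, u[4] = 10, u[5] = 32, u[6] = 4, u[7] = 21, u[8] = 18, u[9] = 33, u[10] = 40, u[11] = 5, u[12] = 16, u[13] = 2, u[14] = 31, u[15] = 9, u[16] = 37, u[17] = 20, u[18] = 23, u[19] = 8, u[20] = 1.
The sequence repeats with period 20.
So u[7834] = u[0 + ((7834-0) mod 20)] = u[14] = 31.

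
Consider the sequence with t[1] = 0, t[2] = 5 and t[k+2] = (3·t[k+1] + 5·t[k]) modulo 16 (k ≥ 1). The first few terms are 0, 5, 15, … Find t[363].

15

t[1] = 0, t[2] = 5, t[3] = 15, t[4] = 6, t[5] = 13, t[6] = 5, t[7] = 0, t[8] = 9, t[9] = 11, t[10] = 14, t[11] = 1, t[12] = 9, t[13] = 0, t[14] = 13, t[15] = 7, t[16] = 6, t[17] = 5, t[18] = 13, t[19] = 0, t[20] = 1, t[21] = 3, t[22] = 14, t[23] = 9, t[24] = 1, t[25] = 0, t[26] = 5.
The sequence repeats with period 24.
So t[363] = t[1 + ((363-1) mod 24)] = t[3] = 15.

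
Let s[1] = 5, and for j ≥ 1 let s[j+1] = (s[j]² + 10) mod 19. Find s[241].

Listing terms: s[1] = 5; s[2] = 16; s[3] = 0; s[4] = 10; s[5] = 15; s[6] = 7; s[7] = 2; s[8] = 14; s[9] = 16.
Since s[9] = s[2] = 16, the sequence is eventually periodic: after a pre-period of length 1 it cycles with period 7.
For j ≥ 2, s[j] depends only on (j - 2) mod 7. (241 - 2) mod 7 = 1, so s[241] = s[3] = 0.

0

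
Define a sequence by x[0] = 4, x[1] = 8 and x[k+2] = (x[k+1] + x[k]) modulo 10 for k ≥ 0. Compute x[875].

8

We have x[0] = 4, x[1] = 8, x[2] = 2, x[3] = 0, x[4] = 2, x[5] = 2, x[6] = 4, x[7] = 6, x[8] = 0, x[9] = 6, x[10] = 6, x[11] = 2, x[12] = 8, x[13] = 0, x[14] = 8, x[15] = 8, x[16] = 6, x[17] = 4, x[18] = 0, x[19] = 4, x[20] = 4, x[21] = 8.
The sequence repeats with period 20.
So x[875] = x[0 + ((875-0) mod 20)] = x[15] = 8.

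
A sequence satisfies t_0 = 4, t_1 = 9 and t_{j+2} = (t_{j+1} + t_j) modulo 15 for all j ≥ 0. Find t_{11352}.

7

Computing terms: t_0 = 4, t_1 = 9, t_2 = 13, t_3 = 7, t_4 = 5, t_5 = 12, t_6 = 2, t_7 = 14, t_8 = 1, t_9 = 0, t_{10} = 1, t_{11} = 1, t_{12} = 2, t_{13} = 3, t_{14} = 5, t_{15} = 8, t_{16} = 13, t_{17} = 6, t_{18} = 4, t_{19} = 10, t_{20} = 14, t_{21} = 9, t_{22} = 8, t_{23} = 2, t_{24} = 10, t_{25} = 12, t_{26} = 7, t_{27} = 4, t_{28} = 11, t_{29} = 0, t_{30} = 11, t_{31} = 11, t_{32} = 7, t_{33} = 3, t_{34} = 10, t_{35} = 13, t_{36} = 8, t_{37} = 6, t_{38} = 14, t_{39} = 5, t_{40} = 4, t_{41} = 9.
Since (t_{40}, t_{41}) = (t_0, t_1) = (4, 9) (two consecutive terms determine the rest), the sequence is periodic with period 40.
So t_{11352} = t_{0 + ((11352-0) mod 40)} = t_{32} = 7.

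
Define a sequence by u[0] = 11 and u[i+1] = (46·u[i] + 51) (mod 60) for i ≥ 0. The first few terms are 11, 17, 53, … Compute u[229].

u[0] = 11, u[1] = 17, u[2] = 53, u[3] = 29, u[4] = 5, u[5] = 41, u[6] = 17.
Since u[6] = u[1] = 17, the sequence is eventually periodic: after a pre-period of length 1 it cycles with period 5.
For i ≥ 1, u[i] depends only on (i - 1) mod 5. (229 - 1) mod 5 = 3, so u[229] = u[4] = 5.

5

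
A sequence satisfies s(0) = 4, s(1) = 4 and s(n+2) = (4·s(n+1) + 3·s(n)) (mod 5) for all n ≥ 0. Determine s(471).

We have s(0) = 4, s(1) = 4, s(2) = 3, s(3) = 4, s(4) = 0, s(5) = 2, s(6) = 3, s(7) = 3, s(8) = 1, s(9) = 3, s(10) = 0, s(11) = 4, s(12) = 1, s(13) = 1, s(14) = 2, s(15) = 1, s(16) = 0, s(17) = 3, s(18) = 2, s(19) = 2, s(20) = 4, s(21) = 2, s(22) = 0, s(23) = 1, s(24) = 4, s(25) = 4.
The sequence repeats with period 24.
So s(471) = s(0 + ((471-0) mod 24)) = s(15) = 1.

1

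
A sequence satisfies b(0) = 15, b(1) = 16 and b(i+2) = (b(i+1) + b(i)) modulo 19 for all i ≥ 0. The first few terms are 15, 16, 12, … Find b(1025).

Listing terms: b(0) = 15,  b(1) = 16,  b(2) = 12,  b(3) = 9,  b(4) = 2,  b(5) = 11,  b(6) = 13,  b(7) = 5,  b(8) = 18,  b(9) = 4,  b(10) = 3,  b(11) = 7,  b(12) = 10,  b(13) = 17,  b(14) = 8,  b(15) = 6,  b(16) = 14,  b(17) = 1,  b(18) = 15,  b(19) = 16.
The sequence repeats with period 18.
So b(1025) = b(0 + ((1025-0) mod 18)) = b(17) = 1.

1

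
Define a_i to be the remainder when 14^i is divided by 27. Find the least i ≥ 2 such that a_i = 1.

18

Listing terms: a_1 = 14, a_2 = 7, a_3 = 17, a_4 = 22, a_5 = 11, a_6 = 19, a_7 = 23, a_8 = 25, a_9 = 26, a_{10} = 13, a_{11} = 20, a_{12} = 10, a_{13} = 5, a_{14} = 16, a_{15} = 8, a_{16} = 4, a_{17} = 2, a_{18} = 1, a_{19} = 14.
Since a_{19} = a_1 = 14, the sequence is periodic with period 18.
The value 1 first appears (with i ≥ 2) at a_{18}.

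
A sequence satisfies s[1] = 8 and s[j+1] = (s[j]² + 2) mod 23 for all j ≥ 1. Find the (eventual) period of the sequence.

3

s[1] = 8; s[2] = 20; s[3] = 11; s[4] = 8.
The sequence repeats with period 3.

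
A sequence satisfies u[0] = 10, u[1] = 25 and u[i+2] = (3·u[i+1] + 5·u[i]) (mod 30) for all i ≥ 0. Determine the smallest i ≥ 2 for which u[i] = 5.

2

u[0] = 10,  u[1] = 25,  u[2] = 5,  u[3] = 20,  u[4] = 25,  u[5] = 25,  u[6] = 20,  u[7] = 5,  u[8] = 25,  u[9] = 10,  u[10] = 5,  u[11] = 5,  u[12] = 10,  u[13] = 25.
The sequence repeats with period 12.
The value 5 first appears (with i ≥ 2) at u[2].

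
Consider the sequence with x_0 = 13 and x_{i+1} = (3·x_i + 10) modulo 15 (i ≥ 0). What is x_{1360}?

13

Computing terms: x_0 = 13,  x_1 = 4,  x_2 = 7,  x_3 = 1,  x_4 = 13.
Since x_4 = x_0 = 13, the sequence is periodic with period 4.
(1360 - 0) mod 4 = 0, so x_{1360} = x_0 = 13.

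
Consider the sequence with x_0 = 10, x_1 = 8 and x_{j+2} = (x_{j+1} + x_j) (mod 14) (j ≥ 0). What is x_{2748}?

x_0 = 10, x_1 = 8, x_2 = 4, x_3 = 12, x_4 = 2, x_5 = 0, x_6 = 2, x_7 = 2, x_8 = 4, x_9 = 6, x_{10} = 10, x_{11} = 2, x_{12} = 12, x_{13} = 0, x_{14} = 12, x_{15} = 12, x_{16} = 10, x_{17} = 8.
The sequence repeats with period 16.
So x_{2748} = x_{0 + ((2748-0) mod 16)} = x_{12} = 12.

12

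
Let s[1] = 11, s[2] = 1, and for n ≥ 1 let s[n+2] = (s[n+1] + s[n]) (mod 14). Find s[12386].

Computing terms: s[1] = 11; s[2] = 1; s[3] = 12; s[4] = 13; s[5] = 11; s[6] = 10; s[7] = 7; s[8] = 3; s[9] = 10; s[10] = 13; s[11] = 9; s[12] = 8; s[13] = 3; s[14] = 11; s[15] = 0; s[16] = 11; s[17] = 11; s[18] = 8; s[19] = 5; s[20] = 13; s[21] = 4; s[22] = 3; s[23] = 7; s[24] = 10; s[25] = 3; s[26] = 13; s[27] = 2; s[28] = 1; s[29] = 3; s[30] = 4; s[31] = 7; s[32] = 11; s[33] = 4; s[34] = 1; s[35] = 5; s[36] = 6; s[37] = 11; s[38] = 3; s[39] = 0; s[40] = 3; s[41] = 3; s[42] = 6; s[43] = 9; s[44] = 1; s[45] = 10; s[46] = 11; s[47] = 7; s[48] = 4; s[49] = 11; s[50] = 1.
Since (s[49], s[50]) = (s[1], s[2]) = (11, 1) (two consecutive terms determine the rest), the sequence is periodic with period 48.
(12386 - 1) mod 48 = 1, so s[12386] = s[2] = 1.

1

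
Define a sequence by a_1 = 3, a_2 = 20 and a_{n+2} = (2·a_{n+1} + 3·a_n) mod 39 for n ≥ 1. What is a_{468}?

35

We have a_1 = 3, a_2 = 20, a_3 = 10, a_4 = 2, a_5 = 34, a_6 = 35, a_7 = 16, a_8 = 20, a_9 = 10.
Since (a_8, a_9) = (a_2, a_3) = (20, 10) (two consecutive terms determine the rest), the sequence is eventually periodic: after a pre-period of length 1 it cycles with period 6.
For n ≥ 2, a_n depends only on (n - 2) mod 6. (468 - 2) mod 6 = 4, so a_{468} = a_6 = 35.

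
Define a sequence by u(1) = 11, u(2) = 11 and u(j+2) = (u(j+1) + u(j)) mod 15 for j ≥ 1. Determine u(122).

Listing terms: u(1) = 11,  u(2) = 11,  u(3) = 7,  u(4) = 3,  u(5) = 10,  u(6) = 13,  u(7) = 8,  u(8) = 6,  u(9) = 14,  u(10) = 5,  u(11) = 4,  u(12) = 9,  u(13) = 13,  u(14) = 7,  u(15) = 5,  u(16) = 12,  u(17) = 2,  u(18) = 14,  u(19) = 1,  u(20) = 0,  u(21) = 1,  u(22) = 1,  u(23) = 2,  u(24) = 3,  u(25) = 5,  u(26) = 8,  u(27) = 13,  u(28) = 6,  u(29) = 4,  u(30) = 10,  u(31) = 14,  u(32) = 9,  u(33) = 8,  u(34) = 2,  u(35) = 10,  u(36) = 12,  u(37) = 7,  u(38) = 4,  u(39) = 11,  u(40) = 0,  u(41) = 11,  u(42) = 11.
Since (u(41), u(42)) = (u(1), u(2)) = (11, 11) (two consecutive terms determine the rest), the sequence is periodic with period 40.
(122 - 1) mod 40 = 1, so u(122) = u(2) = 11.

11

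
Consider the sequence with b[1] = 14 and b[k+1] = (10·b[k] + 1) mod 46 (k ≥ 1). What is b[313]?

29

Listing terms: b[1] = 14,  b[2] = 3,  b[3] = 31,  b[4] = 35,  b[5] = 29,  b[6] = 15,  b[7] = 13,  b[8] = 39,  b[9] = 23,  b[10] = 1,  b[11] = 11,  b[12] = 19,  b[13] = 7,  b[14] = 25,  b[15] = 21,  b[16] = 27,  b[17] = 41,  b[18] = 43,  b[19] = 17,  b[20] = 33,  b[21] = 9,  b[22] = 45,  b[23] = 37,  b[24] = 3.
Since b[24] = b[2] = 3, the sequence is eventually periodic: after a pre-period of length 1 it cycles with period 22.
For k ≥ 2, b[k] depends only on (k - 2) mod 22. (313 - 2) mod 22 = 3, so b[313] = b[5] = 29.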